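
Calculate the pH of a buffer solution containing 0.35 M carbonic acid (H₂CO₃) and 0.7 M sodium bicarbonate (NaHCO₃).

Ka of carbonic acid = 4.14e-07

pKa = -log(4.14e-07) = 6.38. pH = pKa + log([A⁻]/[HA]) = 6.38 + log(0.7/0.35)

pH = 6.68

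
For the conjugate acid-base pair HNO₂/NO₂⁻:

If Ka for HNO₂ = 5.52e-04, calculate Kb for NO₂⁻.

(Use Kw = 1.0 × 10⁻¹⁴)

For a conjugate pair Ka × Kb = Kw, so Kb = Kw/Ka = 1.0 × 10⁻¹⁴ / 5.52e-04 = 1.81e-11.

K_b = 1.81e-11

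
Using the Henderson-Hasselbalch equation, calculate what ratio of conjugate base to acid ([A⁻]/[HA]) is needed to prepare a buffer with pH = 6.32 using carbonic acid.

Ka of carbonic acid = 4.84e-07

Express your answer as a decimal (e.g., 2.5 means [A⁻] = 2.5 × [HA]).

pKa = -log(4.84e-07) = 6.3152. pH = pKa + log([A⁻]/[HA]), so log([A⁻]/[HA]) = pH − pKa = 6.32 − 6.3152 = 0.0048. [A⁻]/[HA] = 10^(0.0048) = 1.01

[A⁻]/[HA] = 1.01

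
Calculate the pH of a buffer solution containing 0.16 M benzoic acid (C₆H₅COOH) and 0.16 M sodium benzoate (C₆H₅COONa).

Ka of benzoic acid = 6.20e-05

pKa = -log(6.20e-05) = 4.21. pH = pKa + log([A⁻]/[HA]) = 4.21 + log(0.16/0.16)

pH = 4.21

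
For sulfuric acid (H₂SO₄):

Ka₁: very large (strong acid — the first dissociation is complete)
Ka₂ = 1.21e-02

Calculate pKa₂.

pKa₂ = -log(Ka₂) = -log(1.21e-02) = 1.92.

pK_{a2} = 1.92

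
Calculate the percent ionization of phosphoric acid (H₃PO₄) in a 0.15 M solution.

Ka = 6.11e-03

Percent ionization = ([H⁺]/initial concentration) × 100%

Using Ka equilibrium: x² + Ka×x - Ka×C = 0. Solving: [H⁺] = 2.7373e-02. Percent = (2.7373e-02/0.15) × 100

Percent ionization = 18.2%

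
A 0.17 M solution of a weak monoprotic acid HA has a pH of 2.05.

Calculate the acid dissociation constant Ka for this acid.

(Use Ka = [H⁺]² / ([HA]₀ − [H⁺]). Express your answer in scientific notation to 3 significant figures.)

[H⁺] = 10^(−pH) = 10^(−2.05) = 8.913e-03 M. For HA ⇌ H⁺ + A⁻, Ka = [H⁺][A⁻]/[HA] = [H⁺]² / ([HA]₀ − [H⁺]) = (8.913e-03)² / (0.17 − 8.913e-03) = 4.93e-04.

K_a = 4.93e-04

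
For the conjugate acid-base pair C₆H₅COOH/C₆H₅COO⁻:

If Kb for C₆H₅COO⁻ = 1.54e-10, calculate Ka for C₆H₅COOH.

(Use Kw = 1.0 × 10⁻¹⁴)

For a conjugate pair Ka × Kb = Kw, so Ka = Kw/Kb = 1.0 × 10⁻¹⁴ / 1.54e-10 = 6.49e-05.

K_a = 6.49e-05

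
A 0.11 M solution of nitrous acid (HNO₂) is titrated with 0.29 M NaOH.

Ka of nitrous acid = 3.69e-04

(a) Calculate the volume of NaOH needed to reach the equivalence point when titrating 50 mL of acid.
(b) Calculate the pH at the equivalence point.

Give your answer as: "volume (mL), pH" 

moles acid = 0.11 × 50/1000 = 0.0055 mol; V_base = moles/0.29 × 1000 = 19.0 mL. At equivalence only the conjugate base is present: [A⁻] = 0.0055/0.069 = 7.9750e-02 M. Kb = Kw/Ka = 2.71e-11; [OH⁻] = √(Kb × [A⁻]) = 1.4701e-06; pOH = 5.83; pH = 14 - pOH = 8.17.

V = 19.0 mL, pH = 8.17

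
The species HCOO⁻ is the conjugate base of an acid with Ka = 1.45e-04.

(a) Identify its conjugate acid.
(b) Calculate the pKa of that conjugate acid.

(a) The conjugate acid is formed by adding one H⁺ to HCOO⁻, giving HCOOH. (b) pKa = -log(Ka) = -log(1.45e-04) = 3.84.

Conjugate acid: HCOOH; pK_a = 3.84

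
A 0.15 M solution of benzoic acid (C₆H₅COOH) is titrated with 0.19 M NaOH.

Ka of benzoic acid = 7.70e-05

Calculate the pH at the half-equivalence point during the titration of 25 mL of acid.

At half-equivalence [HA] = [A⁻], so Henderson-Hasselbalch gives pH = pKa = -log(7.70e-05) = 4.11.

pH = pKa = 4.11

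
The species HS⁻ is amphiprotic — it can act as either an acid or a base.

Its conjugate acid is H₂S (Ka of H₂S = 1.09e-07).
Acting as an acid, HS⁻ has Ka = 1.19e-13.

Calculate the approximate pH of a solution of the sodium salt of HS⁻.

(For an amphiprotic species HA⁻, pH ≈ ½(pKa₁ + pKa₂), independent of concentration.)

pKa₁ = -log(1.09e-07) = 6.96; pKa₂ = -log(1.19e-13) = 12.92. For an amphiprotic species, pH ≈ ½(pKa₁ + pKa₂) = ½(6.96 + 12.92) = 9.94.

pH = 9.94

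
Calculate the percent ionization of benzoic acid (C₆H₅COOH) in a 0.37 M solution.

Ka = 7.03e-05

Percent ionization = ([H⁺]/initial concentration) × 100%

Using Ka equilibrium: x² + Ka×x - Ka×C = 0. Solving: [H⁺] = 5.0651e-03. Percent = (5.0651e-03/0.37) × 100

Percent ionization = 1.37%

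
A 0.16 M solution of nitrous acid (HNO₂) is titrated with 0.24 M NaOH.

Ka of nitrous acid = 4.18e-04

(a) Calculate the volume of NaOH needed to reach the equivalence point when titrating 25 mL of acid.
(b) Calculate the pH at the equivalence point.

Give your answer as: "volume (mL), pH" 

moles acid = 0.16 × 25/1000 = 0.004 mol; V_base = moles/0.24 × 1000 = 16.7 mL. At equivalence only the conjugate base is present: [A⁻] = 0.004/0.042 = 9.6000e-02 M. Kb = Kw/Ka = 2.39e-11; [OH⁻] = √(Kb × [A⁻]) = 1.5155e-06; pOH = 5.82; pH = 14 - pOH = 8.18.

V = 16.7 mL, pH = 8.18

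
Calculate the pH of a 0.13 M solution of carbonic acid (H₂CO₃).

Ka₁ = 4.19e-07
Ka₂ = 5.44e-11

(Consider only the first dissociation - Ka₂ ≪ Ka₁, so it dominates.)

First dissociation dominates. From Ka₁ = [H⁺][HA⁻]/[H₂A], x² + Ka₁·x − Ka₁·C = 0 with C = 0.13 M and Ka₁ = 4.19e-07. Solving: [H⁺] = (−Ka₁ + √(Ka₁² + 4·Ka₁·C)) / 2 = 2.3318e-04 M. pH = -log(2.3318e-04) = 3.63.

pH = 3.63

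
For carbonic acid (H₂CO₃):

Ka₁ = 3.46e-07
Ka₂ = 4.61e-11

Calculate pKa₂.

pKa₂ = -log(Ka₂) = -log(4.61e-11) = 10.34.

pK_{a2} = 10.34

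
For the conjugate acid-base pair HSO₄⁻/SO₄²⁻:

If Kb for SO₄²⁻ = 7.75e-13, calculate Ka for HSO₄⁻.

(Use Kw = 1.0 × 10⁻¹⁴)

For a conjugate pair Ka × Kb = Kw, so Ka = Kw/Kb = 1.0 × 10⁻¹⁴ / 7.75e-13 = 1.29e-02.

K_a = 1.29e-02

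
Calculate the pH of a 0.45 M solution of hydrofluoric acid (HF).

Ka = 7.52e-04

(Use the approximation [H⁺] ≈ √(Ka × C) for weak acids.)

[H⁺] = √(Ka × C) = √(7.52e-04 × 0.45) = 1.8396e-02. pH = -log(1.8396e-02)

pH = 1.74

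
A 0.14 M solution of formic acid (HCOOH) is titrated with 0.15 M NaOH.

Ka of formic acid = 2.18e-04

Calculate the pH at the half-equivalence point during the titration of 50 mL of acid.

At half-equivalence [HA] = [A⁻], so Henderson-Hasselbalch gives pH = pKa = -log(2.18e-04) = 3.66.

pH = pKa = 3.66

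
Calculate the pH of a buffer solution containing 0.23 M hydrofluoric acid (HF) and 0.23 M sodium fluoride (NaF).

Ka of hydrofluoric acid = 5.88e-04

pKa = -log(5.88e-04) = 3.23. pH = pKa + log([A⁻]/[HA]) = 3.23 + log(0.23/0.23)

pH = 3.23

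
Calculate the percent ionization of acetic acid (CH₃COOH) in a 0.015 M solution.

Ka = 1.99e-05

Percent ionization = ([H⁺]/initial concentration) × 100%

Using Ka equilibrium: x² + Ka×x - Ka×C = 0. Solving: [H⁺] = 5.3649e-04. Percent = (5.3649e-04/0.015) × 100

Percent ionization = 3.58%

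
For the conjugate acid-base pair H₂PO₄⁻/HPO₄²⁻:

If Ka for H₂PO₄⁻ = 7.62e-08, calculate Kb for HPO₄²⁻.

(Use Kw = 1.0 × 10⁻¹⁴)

For a conjugate pair Ka × Kb = Kw, so Kb = Kw/Ka = 1.0 × 10⁻¹⁴ / 7.62e-08 = 1.31e-07.

K_b = 1.31e-07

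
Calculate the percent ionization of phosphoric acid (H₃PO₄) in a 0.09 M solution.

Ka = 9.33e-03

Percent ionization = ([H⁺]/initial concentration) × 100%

Using Ka equilibrium: x² + Ka×x - Ka×C = 0. Solving: [H⁺] = 2.4686e-02. Percent = (2.4686e-02/0.09) × 100

Percent ionization = 27.4%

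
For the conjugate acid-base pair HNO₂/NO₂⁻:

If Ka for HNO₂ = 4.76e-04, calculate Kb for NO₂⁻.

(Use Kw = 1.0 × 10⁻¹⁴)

For a conjugate pair Ka × Kb = Kw, so Kb = Kw/Ka = 1.0 × 10⁻¹⁴ / 4.76e-04 = 2.10e-11.

K_b = 2.10e-11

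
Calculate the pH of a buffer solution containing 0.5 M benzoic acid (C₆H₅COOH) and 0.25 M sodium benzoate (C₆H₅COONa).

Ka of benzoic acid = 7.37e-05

pKa = -log(7.37e-05) = 4.13. pH = pKa + log([A⁻]/[HA]) = 4.13 + log(0.25/0.5)

pH = 3.83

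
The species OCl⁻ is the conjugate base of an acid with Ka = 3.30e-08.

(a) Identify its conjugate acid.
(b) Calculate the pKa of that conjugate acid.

(a) The conjugate acid is formed by adding one H⁺ to OCl⁻, giving HOCl. (b) pKa = -log(Ka) = -log(3.30e-08) = 7.48.

Conjugate acid: HOCl; pK_a = 7.48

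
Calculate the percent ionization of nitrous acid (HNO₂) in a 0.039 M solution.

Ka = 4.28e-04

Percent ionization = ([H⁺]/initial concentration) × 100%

Using Ka equilibrium: x² + Ka×x - Ka×C = 0. Solving: [H⁺] = 3.8772e-03. Percent = (3.8772e-03/0.039) × 100

Percent ionization = 9.94%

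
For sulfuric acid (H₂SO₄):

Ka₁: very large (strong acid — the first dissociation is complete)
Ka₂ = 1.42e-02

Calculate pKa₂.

pKa₂ = -log(Ka₂) = -log(1.42e-02) = 1.85.

pK_{a2} = 1.85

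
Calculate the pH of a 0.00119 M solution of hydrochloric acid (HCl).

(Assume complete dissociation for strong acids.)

[H⁺] = 0.00119 M for strong acid. pH = -log[H⁺] = -log(0.00119)

pH = 2.92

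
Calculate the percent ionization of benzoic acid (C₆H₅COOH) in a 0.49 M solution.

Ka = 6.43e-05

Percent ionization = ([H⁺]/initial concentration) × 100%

Using Ka equilibrium: x² + Ka×x - Ka×C = 0. Solving: [H⁺] = 5.5811e-03. Percent = (5.5811e-03/0.49) × 100

Percent ionization = 1.14%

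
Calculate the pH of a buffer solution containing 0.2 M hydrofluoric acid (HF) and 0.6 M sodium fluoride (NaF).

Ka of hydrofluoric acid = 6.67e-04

pKa = -log(6.67e-04) = 3.18. pH = pKa + log([A⁻]/[HA]) = 3.18 + log(0.6/0.2)

pH = 3.65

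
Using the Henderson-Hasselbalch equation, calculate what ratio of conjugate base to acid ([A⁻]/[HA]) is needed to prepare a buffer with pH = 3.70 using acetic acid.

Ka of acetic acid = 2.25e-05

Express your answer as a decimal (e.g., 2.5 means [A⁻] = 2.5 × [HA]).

pKa = -log(2.25e-05) = 4.6478. pH = pKa + log([A⁻]/[HA]), so log([A⁻]/[HA]) = pH − pKa = 3.70 − 4.6478 = -0.9478. [A⁻]/[HA] = 10^(-0.9478) = 0.113

[A⁻]/[HA] = 0.113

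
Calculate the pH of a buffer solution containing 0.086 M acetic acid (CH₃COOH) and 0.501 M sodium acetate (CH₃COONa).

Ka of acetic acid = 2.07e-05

pKa = -log(2.07e-05) = 4.68. pH = pKa + log([A⁻]/[HA]) = 4.68 + log(0.501/0.086)

pH = 5.45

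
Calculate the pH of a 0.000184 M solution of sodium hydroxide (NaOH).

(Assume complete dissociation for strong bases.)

[OH⁻] = 0.000184 M for strong base. pOH = -log[OH⁻] = 3.74, pH = 14 - pOH

pH = 10.26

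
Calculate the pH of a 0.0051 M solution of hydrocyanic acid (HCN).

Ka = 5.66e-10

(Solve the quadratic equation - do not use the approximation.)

x² + Ka×x - Ka×C = 0. Using quadratic formula: [H⁺] = 1.6987e-06

pH = 5.77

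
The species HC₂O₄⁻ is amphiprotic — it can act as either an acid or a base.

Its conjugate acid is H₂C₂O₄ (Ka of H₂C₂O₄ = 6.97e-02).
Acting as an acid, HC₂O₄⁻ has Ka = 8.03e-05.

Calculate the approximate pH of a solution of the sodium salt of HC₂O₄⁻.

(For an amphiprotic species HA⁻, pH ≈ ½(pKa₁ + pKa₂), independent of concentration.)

pKa₁ = -log(6.97e-02) = 1.16; pKa₂ = -log(8.03e-05) = 4.10. For an amphiprotic species, pH ≈ ½(pKa₁ + pKa₂) = ½(1.16 + 4.10) = 2.63.

pH = 2.63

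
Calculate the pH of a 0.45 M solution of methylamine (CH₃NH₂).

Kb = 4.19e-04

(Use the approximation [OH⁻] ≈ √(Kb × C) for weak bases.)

[OH⁻] = √(Kb × C) = √(4.19e-04 × 0.45) = 1.3731e-02. pOH = 1.86, pH = 14 - pOH

pH = 12.14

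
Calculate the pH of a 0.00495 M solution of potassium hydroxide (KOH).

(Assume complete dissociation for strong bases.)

[OH⁻] = 0.00495 M for strong base. pOH = -log[OH⁻] = 2.31, pH = 14 - pOH

pH = 11.69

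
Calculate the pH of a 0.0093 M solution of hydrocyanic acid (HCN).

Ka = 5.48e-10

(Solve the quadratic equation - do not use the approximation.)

x² + Ka×x - Ka×C = 0. Using quadratic formula: [H⁺] = 2.2572e-06

pH = 5.65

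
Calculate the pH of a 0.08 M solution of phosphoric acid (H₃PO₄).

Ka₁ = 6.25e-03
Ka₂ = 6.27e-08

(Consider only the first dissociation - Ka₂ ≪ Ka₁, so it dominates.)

First dissociation dominates. From Ka₁ = [H⁺][HA⁻]/[H₂A], x² + Ka₁·x − Ka₁·C = 0 with C = 0.08 M and Ka₁ = 6.25e-03. Solving: [H⁺] = (−Ka₁ + √(Ka₁² + 4·Ka₁·C)) / 2 = 1.9453e-02 M. pH = -log(1.9453e-02) = 1.71.

pH = 1.71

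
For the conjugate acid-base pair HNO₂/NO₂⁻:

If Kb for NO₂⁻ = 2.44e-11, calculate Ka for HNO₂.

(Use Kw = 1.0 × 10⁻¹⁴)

For a conjugate pair Ka × Kb = Kw, so Ka = Kw/Kb = 1.0 × 10⁻¹⁴ / 2.44e-11 = 4.10e-04.

K_a = 4.10e-04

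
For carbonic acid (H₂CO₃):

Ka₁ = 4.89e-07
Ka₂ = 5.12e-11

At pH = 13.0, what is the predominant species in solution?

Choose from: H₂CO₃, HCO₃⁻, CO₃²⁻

pKa₁ = 6.31, pKa₂ = 10.29. For a polyprotic acid the predominant species crosses at each pKa: below pKa_n the protonated form dominates, above it the deprotonated form does. At pH = 13.0, the predominant species is CO₃²⁻.

CO₃²⁻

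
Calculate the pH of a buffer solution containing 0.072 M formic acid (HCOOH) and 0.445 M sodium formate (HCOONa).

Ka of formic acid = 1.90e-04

pKa = -log(1.90e-04) = 3.72. pH = pKa + log([A⁻]/[HA]) = 3.72 + log(0.445/0.072)

pH = 4.51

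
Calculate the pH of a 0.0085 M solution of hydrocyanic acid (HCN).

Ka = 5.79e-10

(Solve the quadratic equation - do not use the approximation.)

x² + Ka×x - Ka×C = 0. Using quadratic formula: [H⁺] = 2.2182e-06

pH = 5.65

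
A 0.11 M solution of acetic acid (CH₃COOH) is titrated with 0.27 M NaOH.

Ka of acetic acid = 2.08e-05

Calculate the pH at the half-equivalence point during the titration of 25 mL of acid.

At half-equivalence [HA] = [A⁻], so Henderson-Hasselbalch gives pH = pKa = -log(2.08e-05) = 4.68.

pH = pKa = 4.68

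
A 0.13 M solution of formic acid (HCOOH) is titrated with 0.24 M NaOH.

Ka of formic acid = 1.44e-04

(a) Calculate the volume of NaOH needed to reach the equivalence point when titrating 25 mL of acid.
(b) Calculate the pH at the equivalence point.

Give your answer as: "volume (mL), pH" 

moles acid = 0.13 × 25/1000 = 0.00325 mol; V_base = moles/0.24 × 1000 = 13.5 mL. At equivalence only the conjugate base is present: [A⁻] = 0.00325/0.039 = 8.4324e-02 M. Kb = Kw/Ka = 6.94e-11; [OH⁻] = √(Kb × [A⁻]) = 2.4199e-06; pOH = 5.62; pH = 14 - pOH = 8.38.

V = 13.5 mL, pH = 8.38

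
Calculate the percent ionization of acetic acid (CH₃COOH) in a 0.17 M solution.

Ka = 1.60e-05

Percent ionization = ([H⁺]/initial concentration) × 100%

Using Ka equilibrium: x² + Ka×x - Ka×C = 0. Solving: [H⁺] = 1.6413e-03. Percent = (1.6413e-03/0.17) × 100

Percent ionization = 0.965%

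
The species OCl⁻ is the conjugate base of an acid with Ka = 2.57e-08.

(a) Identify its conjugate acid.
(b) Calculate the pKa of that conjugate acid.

(a) The conjugate acid is formed by adding one H⁺ to OCl⁻, giving HOCl. (b) pKa = -log(Ka) = -log(2.57e-08) = 7.59.

Conjugate acid: HOCl; pK_a = 7.59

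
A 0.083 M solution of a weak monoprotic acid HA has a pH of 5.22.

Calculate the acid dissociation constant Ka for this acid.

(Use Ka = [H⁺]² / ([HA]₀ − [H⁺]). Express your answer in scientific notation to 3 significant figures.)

[H⁺] = 10^(−pH) = 10^(−5.22) = 6.026e-06 M. For HA ⇌ H⁺ + A⁻, Ka = [H⁺][A⁻]/[HA] = [H⁺]² / ([HA]₀ − [H⁺]) = (6.026e-06)² / (0.083 − 6.026e-06) = 4.37e-10.

K_a = 4.37e-10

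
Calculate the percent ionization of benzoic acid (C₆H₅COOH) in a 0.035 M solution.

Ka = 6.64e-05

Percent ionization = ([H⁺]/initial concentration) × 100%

Using Ka equilibrium: x² + Ka×x - Ka×C = 0. Solving: [H⁺] = 1.4916e-03. Percent = (1.4916e-03/0.035) × 100

Percent ionization = 4.26%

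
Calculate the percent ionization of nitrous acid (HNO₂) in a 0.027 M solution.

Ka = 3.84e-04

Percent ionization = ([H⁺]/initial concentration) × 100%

Using Ka equilibrium: x² + Ka×x - Ka×C = 0. Solving: [H⁺] = 3.0337e-03. Percent = (3.0337e-03/0.027) × 100

Percent ionization = 11.2%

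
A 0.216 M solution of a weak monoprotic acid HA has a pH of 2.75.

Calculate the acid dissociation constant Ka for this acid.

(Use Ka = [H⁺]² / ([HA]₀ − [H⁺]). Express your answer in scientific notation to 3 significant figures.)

[H⁺] = 10^(−pH) = 10^(−2.75) = 1.778e-03 M. For HA ⇌ H⁺ + A⁻, Ka = [H⁺][A⁻]/[HA] = [H⁺]² / ([HA]₀ − [H⁺]) = (1.778e-03)² / (0.216 − 1.778e-03) = 1.48e-05.

K_a = 1.48e-05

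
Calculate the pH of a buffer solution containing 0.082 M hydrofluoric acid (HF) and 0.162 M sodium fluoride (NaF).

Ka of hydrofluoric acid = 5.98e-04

pKa = -log(5.98e-04) = 3.22. pH = pKa + log([A⁻]/[HA]) = 3.22 + log(0.162/0.082)

pH = 3.52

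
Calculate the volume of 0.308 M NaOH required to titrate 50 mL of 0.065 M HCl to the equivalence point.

At equivalence: moles acid = moles base. moles HCl = 0.065 × 50/1000 = 0.00325 mol. V_base = moles / 0.308 × 1000 = 10.6 mL.

V_{base} = 10.6 mL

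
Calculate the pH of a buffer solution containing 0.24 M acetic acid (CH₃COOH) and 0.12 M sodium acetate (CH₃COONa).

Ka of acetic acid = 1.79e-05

pKa = -log(1.79e-05) = 4.75. pH = pKa + log([A⁻]/[HA]) = 4.75 + log(0.12/0.24)

pH = 4.45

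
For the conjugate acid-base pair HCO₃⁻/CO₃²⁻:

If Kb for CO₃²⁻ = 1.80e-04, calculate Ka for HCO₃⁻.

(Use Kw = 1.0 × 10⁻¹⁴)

For a conjugate pair Ka × Kb = Kw, so Ka = Kw/Kb = 1.0 × 10⁻¹⁴ / 1.80e-04 = 5.56e-11.

K_a = 5.56e-11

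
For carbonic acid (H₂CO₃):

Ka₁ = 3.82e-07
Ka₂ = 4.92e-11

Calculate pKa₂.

pKa₂ = -log(Ka₂) = -log(4.92e-11) = 10.31.

pK_{a2} = 10.31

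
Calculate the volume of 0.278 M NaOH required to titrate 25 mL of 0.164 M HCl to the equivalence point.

At equivalence: moles acid = moles base. moles HCl = 0.164 × 25/1000 = 0.0041 mol. V_base = moles / 0.278 × 1000 = 14.7 mL.

V_{base} = 14.7 mL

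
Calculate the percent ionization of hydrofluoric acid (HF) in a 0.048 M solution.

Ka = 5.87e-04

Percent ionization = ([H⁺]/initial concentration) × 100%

Using Ka equilibrium: x² + Ka×x - Ka×C = 0. Solving: [H⁺] = 5.0227e-03. Percent = (5.0227e-03/0.048) × 100

Percent ionization = 10.5%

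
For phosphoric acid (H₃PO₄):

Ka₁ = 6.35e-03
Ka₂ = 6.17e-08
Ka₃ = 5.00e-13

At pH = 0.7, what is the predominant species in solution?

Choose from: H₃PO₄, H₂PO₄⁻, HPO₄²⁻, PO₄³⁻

pKa₁ = 2.20, pKa₂ = 7.21, pKa₃ = 12.30. For a polyprotic acid the predominant species crosses at each pKa: below pKa_n the protonated form dominates, above it the deprotonated form does. At pH = 0.7, the predominant species is H₃PO₄.

H₃PO₄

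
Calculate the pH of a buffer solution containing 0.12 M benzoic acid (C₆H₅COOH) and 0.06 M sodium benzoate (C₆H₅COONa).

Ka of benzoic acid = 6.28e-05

pKa = -log(6.28e-05) = 4.20. pH = pKa + log([A⁻]/[HA]) = 4.20 + log(0.06/0.12)

pH = 3.90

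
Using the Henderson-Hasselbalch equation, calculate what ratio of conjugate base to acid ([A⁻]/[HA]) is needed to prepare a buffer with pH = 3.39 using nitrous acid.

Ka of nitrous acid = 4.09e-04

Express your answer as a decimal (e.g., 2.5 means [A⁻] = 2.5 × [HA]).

pKa = -log(4.09e-04) = 3.3883. pH = pKa + log([A⁻]/[HA]), so log([A⁻]/[HA]) = pH − pKa = 3.39 − 3.3883 = 0.0017. [A⁻]/[HA] = 10^(0.0017) = 1.00

[A⁻]/[HA] = 1.00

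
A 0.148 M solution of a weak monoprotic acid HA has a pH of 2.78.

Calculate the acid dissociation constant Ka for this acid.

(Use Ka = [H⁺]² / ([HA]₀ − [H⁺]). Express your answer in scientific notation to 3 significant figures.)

[H⁺] = 10^(−pH) = 10^(−2.78) = 1.660e-03 M. For HA ⇌ H⁺ + A⁻, Ka = [H⁺][A⁻]/[HA] = [H⁺]² / ([HA]₀ − [H⁺]) = (1.660e-03)² / (0.148 − 1.660e-03) = 1.88e-05.

K_a = 1.88e-05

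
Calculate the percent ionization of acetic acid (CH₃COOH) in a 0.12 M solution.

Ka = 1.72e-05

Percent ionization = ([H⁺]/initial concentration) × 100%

Using Ka equilibrium: x² + Ka×x - Ka×C = 0. Solving: [H⁺] = 1.4281e-03. Percent = (1.4281e-03/0.12) × 100

Percent ionization = 1.19%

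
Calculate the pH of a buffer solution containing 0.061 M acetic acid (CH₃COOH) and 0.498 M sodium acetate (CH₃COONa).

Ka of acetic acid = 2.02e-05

pKa = -log(2.02e-05) = 4.69. pH = pKa + log([A⁻]/[HA]) = 4.69 + log(0.498/0.061)

pH = 5.61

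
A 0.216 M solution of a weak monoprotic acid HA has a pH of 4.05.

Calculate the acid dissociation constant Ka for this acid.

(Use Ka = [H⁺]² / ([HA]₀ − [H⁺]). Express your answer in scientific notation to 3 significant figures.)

[H⁺] = 10^(−pH) = 10^(−4.05) = 8.913e-05 M. For HA ⇌ H⁺ + A⁻, Ka = [H⁺][A⁻]/[HA] = [H⁺]² / ([HA]₀ − [H⁺]) = (8.913e-05)² / (0.216 − 8.913e-05) = 3.68e-08.

K_a = 3.68e-08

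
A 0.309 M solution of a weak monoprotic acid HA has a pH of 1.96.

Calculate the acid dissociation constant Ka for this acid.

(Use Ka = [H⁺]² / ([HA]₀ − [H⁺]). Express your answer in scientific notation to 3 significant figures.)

[H⁺] = 10^(−pH) = 10^(−1.96) = 1.096e-02 M. For HA ⇌ H⁺ + A⁻, Ka = [H⁺][A⁻]/[HA] = [H⁺]² / ([HA]₀ − [H⁺]) = (1.096e-02)² / (0.309 − 1.096e-02) = 4.03e-04.

K_a = 4.03e-04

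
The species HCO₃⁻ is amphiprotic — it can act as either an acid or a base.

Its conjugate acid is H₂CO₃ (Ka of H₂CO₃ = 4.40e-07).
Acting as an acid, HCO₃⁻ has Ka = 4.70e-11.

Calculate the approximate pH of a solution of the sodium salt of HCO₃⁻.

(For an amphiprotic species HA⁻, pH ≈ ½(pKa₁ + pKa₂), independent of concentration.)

pKa₁ = -log(4.40e-07) = 6.36; pKa₂ = -log(4.70e-11) = 10.33. For an amphiprotic species, pH ≈ ½(pKa₁ + pKa₂) = ½(6.36 + 10.33) = 8.34.

pH = 8.34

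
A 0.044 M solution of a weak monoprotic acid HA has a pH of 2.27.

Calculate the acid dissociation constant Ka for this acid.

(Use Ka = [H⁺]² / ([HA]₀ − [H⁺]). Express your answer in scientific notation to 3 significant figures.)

[H⁺] = 10^(−pH) = 10^(−2.27) = 5.370e-03 M. For HA ⇌ H⁺ + A⁻, Ka = [H⁺][A⁻]/[HA] = [H⁺]² / ([HA]₀ − [H⁺]) = (5.370e-03)² / (0.044 − 5.370e-03) = 7.47e-04.

K_a = 7.47e-04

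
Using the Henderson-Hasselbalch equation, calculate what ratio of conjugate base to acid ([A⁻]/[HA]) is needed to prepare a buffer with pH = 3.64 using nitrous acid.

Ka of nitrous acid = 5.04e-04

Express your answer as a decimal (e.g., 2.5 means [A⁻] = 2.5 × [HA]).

pKa = -log(5.04e-04) = 3.2976. pH = pKa + log([A⁻]/[HA]), so log([A⁻]/[HA]) = pH − pKa = 3.64 − 3.2976 = 0.3424. [A⁻]/[HA] = 10^(0.3424) = 2.20

[A⁻]/[HA] = 2.20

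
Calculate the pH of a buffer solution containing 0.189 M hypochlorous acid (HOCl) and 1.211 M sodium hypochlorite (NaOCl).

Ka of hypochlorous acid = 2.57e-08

pKa = -log(2.57e-08) = 7.59. pH = pKa + log([A⁻]/[HA]) = 7.59 + log(1.211/0.189)

pH = 8.40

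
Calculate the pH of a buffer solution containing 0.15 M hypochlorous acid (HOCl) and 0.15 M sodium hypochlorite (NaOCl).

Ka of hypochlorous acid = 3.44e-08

pKa = -log(3.44e-08) = 7.46. pH = pKa + log([A⁻]/[HA]) = 7.46 + log(0.15/0.15)

pH = 7.46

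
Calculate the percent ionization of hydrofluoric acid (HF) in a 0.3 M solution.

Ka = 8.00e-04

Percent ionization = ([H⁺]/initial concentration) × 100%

Using Ka equilibrium: x² + Ka×x - Ka×C = 0. Solving: [H⁺] = 1.5097e-02. Percent = (1.5097e-02/0.3) × 100

Percent ionization = 5.03%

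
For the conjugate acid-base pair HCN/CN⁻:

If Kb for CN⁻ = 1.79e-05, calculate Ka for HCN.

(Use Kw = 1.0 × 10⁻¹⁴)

For a conjugate pair Ka × Kb = Kw, so Ka = Kw/Kb = 1.0 × 10⁻¹⁴ / 1.79e-05 = 5.59e-10.

K_a = 5.59e-10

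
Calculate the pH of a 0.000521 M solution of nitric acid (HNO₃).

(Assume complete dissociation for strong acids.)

[H⁺] = 0.000521 M for strong acid. pH = -log[H⁺] = -log(0.000521)

pH = 3.28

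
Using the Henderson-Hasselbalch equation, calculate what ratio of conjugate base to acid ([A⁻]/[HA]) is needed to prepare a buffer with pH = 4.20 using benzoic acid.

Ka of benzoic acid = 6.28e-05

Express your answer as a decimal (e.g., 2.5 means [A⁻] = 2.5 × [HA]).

pKa = -log(6.28e-05) = 4.2020. pH = pKa + log([A⁻]/[HA]), so log([A⁻]/[HA]) = pH − pKa = 4.20 − 4.2020 = -0.0020. [A⁻]/[HA] = 10^(-0.0020) = 0.995

[A⁻]/[HA] = 0.995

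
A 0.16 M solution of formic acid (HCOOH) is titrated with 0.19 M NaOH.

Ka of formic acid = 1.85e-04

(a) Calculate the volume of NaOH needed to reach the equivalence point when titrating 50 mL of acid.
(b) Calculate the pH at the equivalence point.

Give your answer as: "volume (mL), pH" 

moles acid = 0.16 × 50/1000 = 0.008 mol; V_base = moles/0.19 × 1000 = 42.1 mL. At equivalence only the conjugate base is present: [A⁻] = 0.008/0.092 = 8.6857e-02 M. Kb = Kw/Ka = 5.41e-11; [OH⁻] = √(Kb × [A⁻]) = 2.1668e-06; pOH = 5.66; pH = 14 - pOH = 8.34.

V = 42.1 mL, pH = 8.34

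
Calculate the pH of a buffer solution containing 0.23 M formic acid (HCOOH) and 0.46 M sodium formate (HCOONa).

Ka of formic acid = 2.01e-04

pKa = -log(2.01e-04) = 3.70. pH = pKa + log([A⁻]/[HA]) = 3.70 + log(0.46/0.23)

pH = 4.00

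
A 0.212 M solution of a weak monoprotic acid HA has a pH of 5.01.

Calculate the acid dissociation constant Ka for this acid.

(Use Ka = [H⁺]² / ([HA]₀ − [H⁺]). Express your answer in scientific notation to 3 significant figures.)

[H⁺] = 10^(−pH) = 10^(−5.01) = 9.772e-06 M. For HA ⇌ H⁺ + A⁻, Ka = [H⁺][A⁻]/[HA] = [H⁺]² / ([HA]₀ − [H⁺]) = (9.772e-06)² / (0.212 − 9.772e-06) = 4.50e-10.

K_a = 4.50e-10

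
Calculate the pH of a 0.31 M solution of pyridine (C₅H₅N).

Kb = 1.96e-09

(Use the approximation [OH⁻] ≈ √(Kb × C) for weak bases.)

[OH⁻] = √(Kb × C) = √(1.96e-09 × 0.31) = 2.4650e-05. pOH = 4.61, pH = 14 - pOH

pH = 9.39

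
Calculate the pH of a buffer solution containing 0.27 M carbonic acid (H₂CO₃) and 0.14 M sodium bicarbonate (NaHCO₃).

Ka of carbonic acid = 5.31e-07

pKa = -log(5.31e-07) = 6.27. pH = pKa + log([A⁻]/[HA]) = 6.27 + log(0.14/0.27)

pH = 5.99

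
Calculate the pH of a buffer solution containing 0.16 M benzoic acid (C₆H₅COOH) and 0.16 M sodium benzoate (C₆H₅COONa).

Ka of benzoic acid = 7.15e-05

pKa = -log(7.15e-05) = 4.15. pH = pKa + log([A⁻]/[HA]) = 4.15 + log(0.16/0.16)

pH = 4.15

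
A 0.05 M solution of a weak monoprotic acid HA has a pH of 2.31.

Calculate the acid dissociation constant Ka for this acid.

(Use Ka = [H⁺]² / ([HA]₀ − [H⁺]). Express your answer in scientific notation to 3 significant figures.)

[H⁺] = 10^(−pH) = 10^(−2.31) = 4.898e-03 M. For HA ⇌ H⁺ + A⁻, Ka = [H⁺][A⁻]/[HA] = [H⁺]² / ([HA]₀ − [H⁺]) = (4.898e-03)² / (0.05 − 4.898e-03) = 5.32e-04.

K_a = 5.32e-04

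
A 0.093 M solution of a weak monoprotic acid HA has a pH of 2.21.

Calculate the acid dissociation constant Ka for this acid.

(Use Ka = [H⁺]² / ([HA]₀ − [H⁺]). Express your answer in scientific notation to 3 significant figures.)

[H⁺] = 10^(−pH) = 10^(−2.21) = 6.166e-03 M. For HA ⇌ H⁺ + A⁻, Ka = [H⁺][A⁻]/[HA] = [H⁺]² / ([HA]₀ − [H⁺]) = (6.166e-03)² / (0.093 − 6.166e-03) = 4.38e-04.

K_a = 4.38e-04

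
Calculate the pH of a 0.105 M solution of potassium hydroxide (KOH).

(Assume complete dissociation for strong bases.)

[OH⁻] = 0.105 M for strong base. pOH = -log[OH⁻] = 0.98, pH = 14 - pOH

pH = 13.02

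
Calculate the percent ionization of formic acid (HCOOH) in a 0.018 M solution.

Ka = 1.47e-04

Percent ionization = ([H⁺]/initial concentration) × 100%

Using Ka equilibrium: x² + Ka×x - Ka×C = 0. Solving: [H⁺] = 1.5548e-03. Percent = (1.5548e-03/0.018) × 100

Percent ionization = 8.64%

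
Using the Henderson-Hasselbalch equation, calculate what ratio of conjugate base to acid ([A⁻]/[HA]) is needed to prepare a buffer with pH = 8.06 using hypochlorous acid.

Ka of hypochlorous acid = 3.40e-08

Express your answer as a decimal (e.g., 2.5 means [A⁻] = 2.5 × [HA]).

pKa = -log(3.40e-08) = 7.4685. pH = pKa + log([A⁻]/[HA]), so log([A⁻]/[HA]) = pH − pKa = 8.06 − 7.4685 = 0.5915. [A⁻]/[HA] = 10^(0.5915) = 3.90

[A⁻]/[HA] = 3.90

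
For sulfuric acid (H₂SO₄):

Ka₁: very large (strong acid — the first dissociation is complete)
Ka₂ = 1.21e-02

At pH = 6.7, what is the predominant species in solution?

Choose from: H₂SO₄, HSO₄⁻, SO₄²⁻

The first dissociation is complete, so H₂SO₄ itself is never the predominant species in water; pKa₂ = -log(1.21e-02) = 1.92. For a polyprotic acid the predominant species crosses at each pKa: below pKa_n the protonated form dominates, above it the deprotonated form does. At pH = 6.7, the predominant species is SO₄²⁻.

SO₄²⁻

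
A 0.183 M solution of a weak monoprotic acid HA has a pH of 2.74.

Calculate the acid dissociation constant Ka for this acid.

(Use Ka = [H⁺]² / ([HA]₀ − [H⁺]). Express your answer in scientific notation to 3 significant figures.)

[H⁺] = 10^(−pH) = 10^(−2.74) = 1.820e-03 M. For HA ⇌ H⁺ + A⁻, Ka = [H⁺][A⁻]/[HA] = [H⁺]² / ([HA]₀ − [H⁺]) = (1.820e-03)² / (0.183 − 1.820e-03) = 1.83e-05.

K_a = 1.83e-05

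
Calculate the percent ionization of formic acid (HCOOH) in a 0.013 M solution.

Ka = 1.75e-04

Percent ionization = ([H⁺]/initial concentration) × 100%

Using Ka equilibrium: x² + Ka×x - Ka×C = 0. Solving: [H⁺] = 1.4233e-03. Percent = (1.4233e-03/0.013) × 100

Percent ionization = 10.9%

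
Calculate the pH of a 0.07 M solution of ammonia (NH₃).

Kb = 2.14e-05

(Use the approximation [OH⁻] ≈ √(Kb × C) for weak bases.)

[OH⁻] = √(Kb × C) = √(2.14e-05 × 0.07) = 1.2239e-03. pOH = 2.91, pH = 14 - pOH

pH = 11.09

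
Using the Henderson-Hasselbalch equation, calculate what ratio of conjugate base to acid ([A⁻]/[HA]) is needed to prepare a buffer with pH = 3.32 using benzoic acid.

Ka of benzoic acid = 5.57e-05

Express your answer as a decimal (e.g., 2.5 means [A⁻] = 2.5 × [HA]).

pKa = -log(5.57e-05) = 4.2541. pH = pKa + log([A⁻]/[HA]), so log([A⁻]/[HA]) = pH − pKa = 3.32 − 4.2541 = -0.9341. [A⁻]/[HA] = 10^(-0.9341) = 0.116

[A⁻]/[HA] = 0.116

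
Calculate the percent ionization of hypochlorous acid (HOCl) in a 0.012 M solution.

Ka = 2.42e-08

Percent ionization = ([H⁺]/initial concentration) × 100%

Using Ka equilibrium: x² + Ka×x - Ka×C = 0. Solving: [H⁺] = 1.7029e-05. Percent = (1.7029e-05/0.012) × 100

Percent ionization = 0.142%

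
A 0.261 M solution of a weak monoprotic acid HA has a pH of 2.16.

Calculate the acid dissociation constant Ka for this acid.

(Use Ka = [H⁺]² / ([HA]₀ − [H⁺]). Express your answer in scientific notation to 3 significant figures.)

[H⁺] = 10^(−pH) = 10^(−2.16) = 6.918e-03 M. For HA ⇌ H⁺ + A⁻, Ka = [H⁺][A⁻]/[HA] = [H⁺]² / ([HA]₀ − [H⁺]) = (6.918e-03)² / (0.261 − 6.918e-03) = 1.88e-04.

K_a = 1.88e-04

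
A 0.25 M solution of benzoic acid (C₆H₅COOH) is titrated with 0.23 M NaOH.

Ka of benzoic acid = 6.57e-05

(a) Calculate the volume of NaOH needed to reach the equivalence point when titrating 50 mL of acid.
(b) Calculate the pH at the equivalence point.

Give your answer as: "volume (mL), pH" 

moles acid = 0.25 × 50/1000 = 0.0125 mol; V_base = moles/0.23 × 1000 = 54.3 mL. At equivalence only the conjugate base is present: [A⁻] = 0.0125/0.104 = 1.1979e-01 M. Kb = Kw/Ka = 1.52e-10; [OH⁻] = √(Kb × [A⁻]) = 4.2700e-06; pOH = 5.37; pH = 14 - pOH = 8.63.

V = 54.3 mL, pH = 8.63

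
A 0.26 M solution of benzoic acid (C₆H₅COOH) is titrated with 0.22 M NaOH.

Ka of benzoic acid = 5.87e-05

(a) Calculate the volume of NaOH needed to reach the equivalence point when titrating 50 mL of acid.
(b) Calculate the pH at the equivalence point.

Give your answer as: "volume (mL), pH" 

moles acid = 0.26 × 50/1000 = 0.013 mol; V_base = moles/0.22 × 1000 = 59.1 mL. At equivalence only the conjugate base is present: [A⁻] = 0.013/0.109 = 1.1917e-01 M. Kb = Kw/Ka = 1.70e-10; [OH⁻] = √(Kb × [A⁻]) = 4.5057e-06; pOH = 5.35; pH = 14 - pOH = 8.65.

V = 59.1 mL, pH = 8.65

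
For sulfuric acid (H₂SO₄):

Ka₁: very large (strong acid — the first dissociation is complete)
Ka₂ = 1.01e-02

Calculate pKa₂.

pKa₂ = -log(Ka₂) = -log(1.01e-02) = 2.00.

pK_{a2} = 2.00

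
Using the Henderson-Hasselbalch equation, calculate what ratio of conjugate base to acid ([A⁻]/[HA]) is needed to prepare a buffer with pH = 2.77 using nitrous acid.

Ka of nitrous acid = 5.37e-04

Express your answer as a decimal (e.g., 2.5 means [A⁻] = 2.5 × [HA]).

pKa = -log(5.37e-04) = 3.2700. pH = pKa + log([A⁻]/[HA]), so log([A⁻]/[HA]) = pH − pKa = 2.77 − 3.2700 = -0.5000. [A⁻]/[HA] = 10^(-0.5000) = 0.316

[A⁻]/[HA] = 0.316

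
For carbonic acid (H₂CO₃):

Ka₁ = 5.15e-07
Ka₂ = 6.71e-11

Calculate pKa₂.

pKa₂ = -log(Ka₂) = -log(6.71e-11) = 10.17.

pK_{a2} = 10.17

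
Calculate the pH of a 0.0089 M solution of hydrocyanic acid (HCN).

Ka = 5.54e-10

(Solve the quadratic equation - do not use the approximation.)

x² + Ka×x - Ka×C = 0. Using quadratic formula: [H⁺] = 2.2202e-06

pH = 5.65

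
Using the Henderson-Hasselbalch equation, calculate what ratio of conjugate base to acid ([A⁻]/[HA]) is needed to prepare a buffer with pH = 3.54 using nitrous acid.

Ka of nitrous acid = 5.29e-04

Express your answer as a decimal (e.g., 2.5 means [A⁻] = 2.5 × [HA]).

pKa = -log(5.29e-04) = 3.2765. pH = pKa + log([A⁻]/[HA]), so log([A⁻]/[HA]) = pH − pKa = 3.54 − 3.2765 = 0.2635. [A⁻]/[HA] = 10^(0.2635) = 1.83

[A⁻]/[HA] = 1.83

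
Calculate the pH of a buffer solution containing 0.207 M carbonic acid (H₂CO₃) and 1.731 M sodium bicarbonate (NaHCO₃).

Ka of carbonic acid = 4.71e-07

pKa = -log(4.71e-07) = 6.33. pH = pKa + log([A⁻]/[HA]) = 6.33 + log(1.731/0.207)

pH = 7.25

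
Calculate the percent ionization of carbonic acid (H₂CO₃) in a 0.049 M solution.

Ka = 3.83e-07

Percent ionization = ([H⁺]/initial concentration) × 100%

Using Ka equilibrium: x² + Ka×x - Ka×C = 0. Solving: [H⁺] = 1.3680e-04. Percent = (1.3680e-04/0.049) × 100

Percent ionization = 0.279%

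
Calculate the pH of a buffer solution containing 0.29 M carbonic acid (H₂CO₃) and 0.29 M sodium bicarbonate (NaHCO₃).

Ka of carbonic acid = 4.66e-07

pKa = -log(4.66e-07) = 6.33. pH = pKa + log([A⁻]/[HA]) = 6.33 + log(0.29/0.29)

pH = 6.33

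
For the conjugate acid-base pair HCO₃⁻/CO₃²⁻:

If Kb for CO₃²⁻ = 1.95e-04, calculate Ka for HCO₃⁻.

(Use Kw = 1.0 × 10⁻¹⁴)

For a conjugate pair Ka × Kb = Kw, so Ka = Kw/Kb = 1.0 × 10⁻¹⁴ / 1.95e-04 = 5.13e-11.

K_a = 5.13e-11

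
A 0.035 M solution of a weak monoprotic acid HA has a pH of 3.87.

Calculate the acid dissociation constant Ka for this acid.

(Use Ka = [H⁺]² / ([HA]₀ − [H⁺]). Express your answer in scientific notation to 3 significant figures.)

[H⁺] = 10^(−pH) = 10^(−3.87) = 1.349e-04 M. For HA ⇌ H⁺ + A⁻, Ka = [H⁺][A⁻]/[HA] = [H⁺]² / ([HA]₀ − [H⁺]) = (1.349e-04)² / (0.035 − 1.349e-04) = 5.22e-07.

K_a = 5.22e-07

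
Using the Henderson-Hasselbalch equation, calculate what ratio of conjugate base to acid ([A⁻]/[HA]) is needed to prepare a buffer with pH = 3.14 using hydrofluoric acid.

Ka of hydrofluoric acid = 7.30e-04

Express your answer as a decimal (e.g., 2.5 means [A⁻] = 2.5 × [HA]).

pKa = -log(7.30e-04) = 3.1367. pH = pKa + log([A⁻]/[HA]), so log([A⁻]/[HA]) = pH − pKa = 3.14 − 3.1367 = 0.0033. [A⁻]/[HA] = 10^(0.0033) = 1.01

[A⁻]/[HA] = 1.01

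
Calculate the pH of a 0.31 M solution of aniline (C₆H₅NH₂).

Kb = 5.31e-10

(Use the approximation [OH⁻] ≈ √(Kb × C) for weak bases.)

[OH⁻] = √(Kb × C) = √(5.31e-10 × 0.31) = 1.2830e-05. pOH = 4.89, pH = 14 - pOH

pH = 9.11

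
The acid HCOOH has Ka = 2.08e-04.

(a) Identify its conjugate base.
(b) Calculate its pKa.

(a) The conjugate base is formed by removing one H⁺ from HCOOH, giving HCOO⁻. (b) pKa = -log(Ka) = -log(2.08e-04) = 3.68.

Conjugate base: HCOO⁻; pK_a = 3.68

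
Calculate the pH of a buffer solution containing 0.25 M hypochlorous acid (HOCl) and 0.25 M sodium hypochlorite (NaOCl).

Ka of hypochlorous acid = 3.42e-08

pKa = -log(3.42e-08) = 7.47. pH = pKa + log([A⁻]/[HA]) = 7.47 + log(0.25/0.25)

pH = 7.47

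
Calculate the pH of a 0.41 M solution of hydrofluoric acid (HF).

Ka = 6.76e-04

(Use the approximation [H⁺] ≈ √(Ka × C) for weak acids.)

[H⁺] = √(Ka × C) = √(6.76e-04 × 0.41) = 1.6648e-02. pH = -log(1.6648e-02)

pH = 1.78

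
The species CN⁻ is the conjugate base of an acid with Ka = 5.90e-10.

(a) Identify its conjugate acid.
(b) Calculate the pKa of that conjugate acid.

(a) The conjugate acid is formed by adding one H⁺ to CN⁻, giving HCN. (b) pKa = -log(Ka) = -log(5.90e-10) = 9.23.

Conjugate acid: HCN; pK_a = 9.23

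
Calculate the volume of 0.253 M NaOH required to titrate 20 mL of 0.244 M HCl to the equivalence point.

At equivalence: moles acid = moles base. moles HCl = 0.244 × 20/1000 = 0.00488 mol. V_base = moles / 0.253 × 1000 = 19.3 mL.

V_{base} = 19.3 mL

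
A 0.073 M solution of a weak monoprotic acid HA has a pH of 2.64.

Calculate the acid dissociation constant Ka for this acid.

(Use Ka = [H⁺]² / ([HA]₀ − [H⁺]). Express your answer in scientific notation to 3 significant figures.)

[H⁺] = 10^(−pH) = 10^(−2.64) = 2.291e-03 M. For HA ⇌ H⁺ + A⁻, Ka = [H⁺][A⁻]/[HA] = [H⁺]² / ([HA]₀ − [H⁺]) = (2.291e-03)² / (0.073 − 2.291e-03) = 7.42e-05.

K_a = 7.42e-05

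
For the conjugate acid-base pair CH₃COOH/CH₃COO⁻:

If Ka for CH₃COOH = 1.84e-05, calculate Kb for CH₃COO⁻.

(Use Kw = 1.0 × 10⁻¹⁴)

For a conjugate pair Ka × Kb = Kw, so Kb = Kw/Ka = 1.0 × 10⁻¹⁴ / 1.84e-05 = 5.43e-10.

K_b = 5.43e-10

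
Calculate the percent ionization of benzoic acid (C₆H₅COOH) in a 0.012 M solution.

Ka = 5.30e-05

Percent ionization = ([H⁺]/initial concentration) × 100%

Using Ka equilibrium: x² + Ka×x - Ka×C = 0. Solving: [H⁺] = 7.7144e-04. Percent = (7.7144e-04/0.012) × 100

Percent ionization = 6.43%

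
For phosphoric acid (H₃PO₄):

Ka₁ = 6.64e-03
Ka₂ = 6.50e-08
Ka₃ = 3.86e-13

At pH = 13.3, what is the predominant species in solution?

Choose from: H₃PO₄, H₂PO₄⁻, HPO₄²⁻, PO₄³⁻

pKa₁ = 2.18, pKa₂ = 7.19, pKa₃ = 12.41. For a polyprotic acid the predominant species crosses at each pKa: below pKa_n the protonated form dominates, above it the deprotonated form does. At pH = 13.3, the predominant species is PO₄³⁻.

PO₄³⁻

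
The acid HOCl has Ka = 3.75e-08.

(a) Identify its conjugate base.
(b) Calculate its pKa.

(a) The conjugate base is formed by removing one H⁺ from HOCl, giving OCl⁻. (b) pKa = -log(Ka) = -log(3.75e-08) = 7.43.

Conjugate base: OCl⁻; pK_a = 7.43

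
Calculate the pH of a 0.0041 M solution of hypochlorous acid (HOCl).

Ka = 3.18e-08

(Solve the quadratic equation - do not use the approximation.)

x² + Ka×x - Ka×C = 0. Using quadratic formula: [H⁺] = 1.1403e-05

pH = 4.94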